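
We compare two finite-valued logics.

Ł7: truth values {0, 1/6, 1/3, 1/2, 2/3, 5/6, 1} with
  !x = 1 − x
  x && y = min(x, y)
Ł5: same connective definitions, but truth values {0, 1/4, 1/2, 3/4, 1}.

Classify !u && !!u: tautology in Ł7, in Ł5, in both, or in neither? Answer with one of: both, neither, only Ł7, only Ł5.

In Ł7: at u = 0 the value is 0 — not a tautology.
In Ł5: at u = 0 the value is 0 — not a tautology.

neither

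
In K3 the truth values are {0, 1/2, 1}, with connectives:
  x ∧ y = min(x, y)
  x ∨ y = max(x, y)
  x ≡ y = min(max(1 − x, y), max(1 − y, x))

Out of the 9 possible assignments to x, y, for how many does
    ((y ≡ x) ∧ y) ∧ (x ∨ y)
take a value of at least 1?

x = 0, y = 0 ↦ 0  <
x = 0, y = 1/2 ↦ 1/2  <
x = 0, y = 1 ↦ 0  <
x = 1/2, y = 0 ↦ 0  <
x = 1/2, y = 1/2 ↦ 1/2  <
x = 1/2, y = 1 ↦ 1/2  <
x = 1, y = 0 ↦ 0  <
x = 1, y = 1/2 ↦ 1/2  <
x = 1, y = 1 ↦ 1  ≥
So 1 of the 9 assignments meets the threshold.

1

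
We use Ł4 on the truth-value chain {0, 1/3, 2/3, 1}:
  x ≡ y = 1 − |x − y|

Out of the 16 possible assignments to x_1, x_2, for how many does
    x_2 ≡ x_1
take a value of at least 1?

4

x_1 = 0, x_2 = 0 ↦ 1  ≥
x_1 = 0, x_2 = 1/3 ↦ 2/3  <
x_1 = 0, x_2 = 2/3 ↦ 1/3  <
x_1 = 0, x_2 = 1 ↦ 0  <
x_1 = 1/3, x_2 = 0 ↦ 2/3  <
x_1 = 1/3, x_2 = 1/3 ↦ 1  ≥
x_1 = 1/3, x_2 = 2/3 ↦ 2/3  <
x_1 = 1/3, x_2 = 1 ↦ 1/3  <
x_1 = 2/3, x_2 = 0 ↦ 1/3  <
x_1 = 2/3, x_2 = 1/3 ↦ 2/3  <
x_1 = 2/3, x_2 = 2/3 ↦ 1  ≥
x_1 = 2/3, x_2 = 1 ↦ 2/3  <
x_1 = 1, x_2 = 0 ↦ 0  <
x_1 = 1, x_2 = 1/3 ↦ 1/3  <
x_1 = 1, x_2 = 2/3 ↦ 2/3  <
x_1 = 1, x_2 = 1 ↦ 1  ≥
So 4 of the 16 assignments meet the threshold.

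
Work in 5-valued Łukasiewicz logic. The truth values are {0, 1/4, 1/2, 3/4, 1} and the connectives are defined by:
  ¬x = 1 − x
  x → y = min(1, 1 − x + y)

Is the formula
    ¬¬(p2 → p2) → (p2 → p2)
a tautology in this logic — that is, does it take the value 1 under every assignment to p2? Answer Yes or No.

p2 = 0 ↦ 1
p2 = 1/4 ↦ 1
p2 = 1/2 ↦ 1
p2 = 3/4 ↦ 1
p2 = 1 ↦ 1
Every assignment gives a value ≥ 1.

Yes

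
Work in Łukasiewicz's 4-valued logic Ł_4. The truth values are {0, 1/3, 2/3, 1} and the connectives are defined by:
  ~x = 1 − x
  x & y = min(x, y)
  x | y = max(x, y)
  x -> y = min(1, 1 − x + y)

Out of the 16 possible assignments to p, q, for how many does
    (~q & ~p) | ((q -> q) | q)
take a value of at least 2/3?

16

p = 0, q = 0 ↦ 1  ≥
p = 0, q = 1/3 ↦ 1  ≥
p = 0, q = 2/3 ↦ 1  ≥
p = 0, q = 1 ↦ 1  ≥
p = 1/3, q = 0 ↦ 1  ≥
p = 1/3, q = 1/3 ↦ 1  ≥
p = 1/3, q = 2/3 ↦ 1  ≥
p = 1/3, q = 1 ↦ 1  ≥
p = 2/3, q = 0 ↦ 1  ≥
p = 2/3, q = 1/3 ↦ 1  ≥
p = 2/3, q = 2/3 ↦ 1  ≥
p = 2/3, q = 1 ↦ 1  ≥
p = 1, q = 0 ↦ 1  ≥
p = 1, q = 1/3 ↦ 1  ≥
p = 1, q = 2/3 ↦ 1  ≥
p = 1, q = 1 ↦ 1  ≥
So 16 of the 16 assignments meet the threshold.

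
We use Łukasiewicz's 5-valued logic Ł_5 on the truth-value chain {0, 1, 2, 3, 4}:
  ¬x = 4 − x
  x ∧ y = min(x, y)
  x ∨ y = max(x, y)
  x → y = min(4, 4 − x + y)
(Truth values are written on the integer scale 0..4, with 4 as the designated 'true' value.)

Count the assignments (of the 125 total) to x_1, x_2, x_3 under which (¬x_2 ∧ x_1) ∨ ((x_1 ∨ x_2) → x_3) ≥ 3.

89

value 4: 59 assignments (counts)
value 3: 30 assignments (counts)
value 2: 20 assignments
value 1: 11 assignments
value 0: 5 assignments
So 89 of the 125 assignments meet the threshold.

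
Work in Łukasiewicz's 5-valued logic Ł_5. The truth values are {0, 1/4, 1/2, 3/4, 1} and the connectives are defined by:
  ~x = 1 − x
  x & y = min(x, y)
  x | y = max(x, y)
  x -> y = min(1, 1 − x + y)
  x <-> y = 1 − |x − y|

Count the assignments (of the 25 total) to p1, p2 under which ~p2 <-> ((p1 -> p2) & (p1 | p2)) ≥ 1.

4

value 1: 4 assignments (counts)
value 3/4: 3 assignments
value 1/2: 9 assignments
value 1/4: 2 assignments
value 0: 7 assignments
So 4 of the 25 assignments meet the threshold.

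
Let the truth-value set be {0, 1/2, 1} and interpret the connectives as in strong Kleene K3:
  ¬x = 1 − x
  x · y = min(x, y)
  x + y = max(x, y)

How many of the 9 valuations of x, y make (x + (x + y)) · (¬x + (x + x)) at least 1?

4

x = 0, y = 0 ↦ 0  <
x = 0, y = 1/2 ↦ 1/2  <
x = 0, y = 1 ↦ 1  ≥
x = 1/2, y = 0 ↦ 1/2  <
x = 1/2, y = 1/2 ↦ 1/2  <
x = 1/2, y = 1 ↦ 1/2  <
x = 1, y = 0 ↦ 1  ≥
x = 1, y = 1/2 ↦ 1  ≥
x = 1, y = 1 ↦ 1  ≥
So 4 of the 9 assignments meet the threshold.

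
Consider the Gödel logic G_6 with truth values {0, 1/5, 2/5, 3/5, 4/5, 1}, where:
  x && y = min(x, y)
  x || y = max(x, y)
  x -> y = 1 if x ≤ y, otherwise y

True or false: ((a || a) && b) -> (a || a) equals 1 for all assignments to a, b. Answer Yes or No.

At a = 1/5, b = 0, for instance:
a || a = 1/5 || 1/5 = 1/5
(a || a) && b = 1/5 && 0 = 0
((a || a) && b) -> (a || a) = 0 -> 1/5 = 1
and checking the remaining 35 assignments likewise gives ≥ 1 in every case.

Yes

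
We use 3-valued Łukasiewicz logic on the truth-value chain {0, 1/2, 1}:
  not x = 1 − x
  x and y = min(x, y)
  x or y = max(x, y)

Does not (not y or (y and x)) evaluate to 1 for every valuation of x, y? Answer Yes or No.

Counterexample: take x = 0, y = 0.
not y = not 0 = 1
y and x = 0 and 0 = 0
not y or (y and x) = 1 or 0 = 1
not (not y or (y and x)) = not 1 = 0
This gives 0 ≠ 1.

No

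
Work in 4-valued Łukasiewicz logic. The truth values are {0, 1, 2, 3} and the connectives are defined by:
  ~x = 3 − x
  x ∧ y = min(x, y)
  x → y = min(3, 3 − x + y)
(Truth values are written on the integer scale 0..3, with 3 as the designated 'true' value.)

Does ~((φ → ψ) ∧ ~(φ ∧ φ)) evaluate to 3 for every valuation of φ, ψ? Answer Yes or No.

Counterexample: take φ = 0, ψ = 0.
φ → ψ = 0 → 0 = 3
φ ∧ φ = 0 ∧ 0 = 0
~(φ ∧ φ) = ~0 = 3
(φ → ψ) ∧ ~(φ ∧ φ) = 3 ∧ 3 = 3
~((φ → ψ) ∧ ~(φ ∧ φ)) = ~3 = 0
This gives 0 ≠ 3.

No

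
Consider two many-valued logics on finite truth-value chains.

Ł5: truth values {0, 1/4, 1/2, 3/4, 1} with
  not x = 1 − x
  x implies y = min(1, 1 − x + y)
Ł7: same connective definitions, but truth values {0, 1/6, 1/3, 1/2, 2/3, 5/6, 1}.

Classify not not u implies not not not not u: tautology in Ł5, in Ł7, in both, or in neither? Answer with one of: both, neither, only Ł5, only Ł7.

both

In Ł5: every assignment gives 1 — tautology.
In Ł7: every assignment gives 1 — tautology.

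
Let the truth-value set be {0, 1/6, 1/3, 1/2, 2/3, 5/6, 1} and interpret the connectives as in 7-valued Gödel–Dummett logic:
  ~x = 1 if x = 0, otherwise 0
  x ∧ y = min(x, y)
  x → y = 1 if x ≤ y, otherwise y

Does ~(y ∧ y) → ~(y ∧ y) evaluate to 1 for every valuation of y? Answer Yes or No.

Yes

y = 0 ↦ 1
y = 1/6 ↦ 1
y = 1/3 ↦ 1
y = 1/2 ↦ 1
y = 2/3 ↦ 1
y = 5/6 ↦ 1
y = 1 ↦ 1
Every assignment gives a value ≥ 1.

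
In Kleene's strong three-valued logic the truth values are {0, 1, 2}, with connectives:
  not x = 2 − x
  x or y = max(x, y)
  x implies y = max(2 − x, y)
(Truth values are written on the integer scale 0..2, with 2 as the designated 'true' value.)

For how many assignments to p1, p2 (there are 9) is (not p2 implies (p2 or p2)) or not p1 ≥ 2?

p1 = 0, p2 = 0 ↦ 2  ≥
p1 = 0, p2 = 1 ↦ 2  ≥
p1 = 0, p2 = 2 ↦ 2  ≥
p1 = 1, p2 = 0 ↦ 1  <
p1 = 1, p2 = 1 ↦ 1  <
p1 = 1, p2 = 2 ↦ 2  ≥
p1 = 2, p2 = 0 ↦ 0  <
p1 = 2, p2 = 1 ↦ 1  <
p1 = 2, p2 = 2 ↦ 2  ≥
So 5 of the 9 assignments meet the threshold.

5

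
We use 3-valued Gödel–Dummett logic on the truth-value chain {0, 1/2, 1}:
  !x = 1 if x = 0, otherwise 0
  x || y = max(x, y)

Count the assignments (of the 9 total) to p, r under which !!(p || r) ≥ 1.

8

p = 0, r = 0 ↦ 0  <
p = 0, r = 1/2 ↦ 1  ≥
p = 0, r = 1 ↦ 1  ≥
p = 1/2, r = 0 ↦ 1  ≥
p = 1/2, r = 1/2 ↦ 1  ≥
p = 1/2, r = 1 ↦ 1  ≥
p = 1, r = 0 ↦ 1  ≥
p = 1, r = 1/2 ↦ 1  ≥
p = 1, r = 1 ↦ 1  ≥
So 8 of the 9 assignments meet the threshold.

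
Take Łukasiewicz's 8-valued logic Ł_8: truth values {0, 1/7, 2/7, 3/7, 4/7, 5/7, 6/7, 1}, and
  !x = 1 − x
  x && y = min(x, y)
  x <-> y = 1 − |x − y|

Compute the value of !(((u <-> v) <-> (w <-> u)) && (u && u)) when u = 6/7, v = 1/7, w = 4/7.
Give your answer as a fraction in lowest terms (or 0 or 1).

u <-> v = 6/7 <-> 1/7 = 2/7
w <-> u = 4/7 <-> 6/7 = 5/7
(u <-> v) <-> (w <-> u) = 2/7 <-> 5/7 = 4/7
u && u = 6/7 && 6/7 = 6/7
((u <-> v) <-> (w <-> u)) && (u && u) = 4/7 && 6/7 = 4/7
!(((u <-> v) <-> (w <-> u)) && (u && u)) = !4/7 = 3/7

3/7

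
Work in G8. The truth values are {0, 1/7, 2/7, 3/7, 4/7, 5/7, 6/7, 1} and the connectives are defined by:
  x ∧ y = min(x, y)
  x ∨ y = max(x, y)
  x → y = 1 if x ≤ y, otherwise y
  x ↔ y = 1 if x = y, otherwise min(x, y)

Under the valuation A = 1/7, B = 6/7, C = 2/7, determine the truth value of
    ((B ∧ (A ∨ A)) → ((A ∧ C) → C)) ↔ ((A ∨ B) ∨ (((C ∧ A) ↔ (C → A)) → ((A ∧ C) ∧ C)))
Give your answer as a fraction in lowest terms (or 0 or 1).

A ∨ A = 1/7 ∨ 1/7 = 1/7
B ∧ (A ∨ A) = 6/7 ∧ 1/7 = 1/7
A ∧ C = 1/7 ∧ 2/7 = 1/7
(A ∧ C) → C = 1/7 → 2/7 = 1
(B ∧ (A ∨ A)) → ((A ∧ C) → C) = 1/7 → 1 = 1
A ∨ B = 1/7 ∨ 6/7 = 6/7
C ∧ A = 2/7 ∧ 1/7 = 1/7
C → A = 2/7 → 1/7 = 1/7
(C ∧ A) ↔ (C → A) = 1/7 ↔ 1/7 = 1
A ∧ C = 1/7 ∧ 2/7 = 1/7
(A ∧ C) ∧ C = 1/7 ∧ 2/7 = 1/7
((C ∧ A) ↔ (C → A)) → ((A ∧ C) ∧ C) = 1 → 1/7 = 1/7
(A ∨ B) ∨ (((C ∧ A) ↔ (C → A)) → ((A ∧ C) ∧ C)) = 6/7 ∨ 1/7 = 6/7
((B ∧ (A ∨ A)) → ((A ∧ C) → C)) ↔ ((A ∨ B) ∨ (((C ∧ A) ↔ (C → A)) → ((A ∧ C) ∧ C))) = 1 ↔ 6/7 = 6/7

6/7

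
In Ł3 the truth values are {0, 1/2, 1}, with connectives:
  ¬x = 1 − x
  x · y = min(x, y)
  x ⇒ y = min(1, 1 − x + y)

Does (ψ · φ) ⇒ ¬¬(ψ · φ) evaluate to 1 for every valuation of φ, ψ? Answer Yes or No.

φ = 0, ψ = 0 ↦ 1
φ = 0, ψ = 1/2 ↦ 1
φ = 0, ψ = 1 ↦ 1
φ = 1/2, ψ = 0 ↦ 1
φ = 1/2, ψ = 1/2 ↦ 1
φ = 1/2, ψ = 1 ↦ 1
φ = 1, ψ = 0 ↦ 1
φ = 1, ψ = 1/2 ↦ 1
φ = 1, ψ = 1 ↦ 1
Every assignment gives a value ≥ 1.

Yes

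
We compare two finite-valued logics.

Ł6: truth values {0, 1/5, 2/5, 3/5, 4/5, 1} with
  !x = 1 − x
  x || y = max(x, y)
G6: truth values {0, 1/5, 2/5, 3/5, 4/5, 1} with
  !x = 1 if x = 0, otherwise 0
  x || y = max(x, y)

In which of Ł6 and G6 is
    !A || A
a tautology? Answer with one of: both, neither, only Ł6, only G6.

In Ł6: at A = 1/5 the value is 4/5 — not a tautology.
In G6: at A = 1/5 the value is 1/5 — not a tautology.

neither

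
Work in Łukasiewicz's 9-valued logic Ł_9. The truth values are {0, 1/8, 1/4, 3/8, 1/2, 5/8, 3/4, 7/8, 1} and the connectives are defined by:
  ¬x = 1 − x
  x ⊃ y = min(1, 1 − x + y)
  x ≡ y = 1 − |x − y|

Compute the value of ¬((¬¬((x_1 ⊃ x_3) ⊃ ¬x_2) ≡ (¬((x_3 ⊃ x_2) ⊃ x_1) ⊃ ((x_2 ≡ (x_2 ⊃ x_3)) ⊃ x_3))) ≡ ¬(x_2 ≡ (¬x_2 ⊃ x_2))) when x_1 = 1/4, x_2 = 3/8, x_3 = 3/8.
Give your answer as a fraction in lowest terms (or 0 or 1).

x_1 ⊃ x_3 = 1/4 ⊃ 3/8 = 1
¬x_2 = ¬3/8 = 5/8
(x_1 ⊃ x_3) ⊃ ¬x_2 = 1 ⊃ 5/8 = 5/8
¬((x_1 ⊃ x_3) ⊃ ¬x_2) = ¬5/8 = 3/8
¬¬((x_1 ⊃ x_3) ⊃ ¬x_2) = ¬3/8 = 5/8
x_3 ⊃ x_2 = 3/8 ⊃ 3/8 = 1
(x_3 ⊃ x_2) ⊃ x_1 = 1 ⊃ 1/4 = 1/4
¬((x_3 ⊃ x_2) ⊃ x_1) = ¬1/4 = 3/4
x_2 ⊃ x_3 = 3/8 ⊃ 3/8 = 1
x_2 ≡ (x_2 ⊃ x_3) = 3/8 ≡ 1 = 3/8
(x_2 ≡ (x_2 ⊃ x_3)) ⊃ x_3 = 3/8 ⊃ 3/8 = 1
¬((x_3 ⊃ x_2) ⊃ x_1) ⊃ ((x_2 ≡ (x_2 ⊃ x_3)) ⊃ x_3) = 3/4 ⊃ 1 = 1
¬¬((x_1 ⊃ x_3) ⊃ ¬x_2) ≡ (¬((x_3 ⊃ x_2) ⊃ x_1) ⊃ ((x_2 ≡ (x_2 ⊃ x_3)) ⊃ x_3)) = 5/8 ≡ 1 = 5/8
¬x_2 = ¬3/8 = 5/8
¬x_2 ⊃ x_2 = 5/8 ⊃ 3/8 = 3/4
x_2 ≡ (¬x_2 ⊃ x_2) = 3/8 ≡ 3/4 = 5/8
¬(x_2 ≡ (¬x_2 ⊃ x_2)) = ¬5/8 = 3/8
(¬¬((x_1 ⊃ x_3) ⊃ ¬x_2) ≡ (¬((x_3 ⊃ x_2) ⊃ x_1) ⊃ ((x_2 ≡ (x_2 ⊃ x_3)) ⊃ x_3))) ≡ ¬(x_2 ≡ (¬x_2 ⊃ x_2)) = 5/8 ≡ 3/8 = 3/4
¬((¬¬((x_1 ⊃ x_3) ⊃ ¬x_2) ≡ (¬((x_3 ⊃ x_2) ⊃ x_1) ⊃ ((x_2 ≡ (x_2 ⊃ x_3)) ⊃ x_3))) ≡ ¬(x_2 ≡ (¬x_2 ⊃ x_2))) = ¬3/4 = 1/4

1/4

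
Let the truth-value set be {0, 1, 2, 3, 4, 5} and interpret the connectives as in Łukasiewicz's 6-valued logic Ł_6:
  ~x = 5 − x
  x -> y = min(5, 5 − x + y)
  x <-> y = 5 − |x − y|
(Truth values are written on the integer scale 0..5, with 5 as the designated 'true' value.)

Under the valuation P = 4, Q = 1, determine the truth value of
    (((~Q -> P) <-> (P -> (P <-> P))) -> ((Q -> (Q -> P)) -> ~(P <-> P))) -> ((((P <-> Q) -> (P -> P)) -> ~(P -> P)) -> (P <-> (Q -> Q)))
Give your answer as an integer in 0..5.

~Q = ~1 = 4
~Q -> P = 4 -> 4 = 5
P <-> P = 4 <-> 4 = 5
P -> (P <-> P) = 4 -> 5 = 5
(~Q -> P) <-> (P -> (P <-> P)) = 5 <-> 5 = 5
Q -> P = 1 -> 4 = 5
Q -> (Q -> P) = 1 -> 5 = 5
P <-> P = 4 <-> 4 = 5
~(P <-> P) = ~5 = 0
(Q -> (Q -> P)) -> ~(P <-> P) = 5 -> 0 = 0
((~Q -> P) <-> (P -> (P <-> P))) -> ((Q -> (Q -> P)) -> ~(P <-> P)) = 5 -> 0 = 0
P <-> Q = 4 <-> 1 = 2
P -> P = 4 -> 4 = 5
(P <-> Q) -> (P -> P) = 2 -> 5 = 5
P -> P = 4 -> 4 = 5
~(P -> P) = ~5 = 0
((P <-> Q) -> (P -> P)) -> ~(P -> P) = 5 -> 0 = 0
Q -> Q = 1 -> 1 = 5
P <-> (Q -> Q) = 4 <-> 5 = 4
(((P <-> Q) -> (P -> P)) -> ~(P -> P)) -> (P <-> (Q -> Q)) = 0 -> 4 = 5
(((~Q -> P) <-> (P -> (P <-> P))) -> ((Q -> (Q -> P)) -> ~(P <-> P))) -> ((((P <-> Q) -> (P -> P)) -> ~(P -> P)) -> (P <-> (Q -> Q))) = 0 -> 5 = 5

5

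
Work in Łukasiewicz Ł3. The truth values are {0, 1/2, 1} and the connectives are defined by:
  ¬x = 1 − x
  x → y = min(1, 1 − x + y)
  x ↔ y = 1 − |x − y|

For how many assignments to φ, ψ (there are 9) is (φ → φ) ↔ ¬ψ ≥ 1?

φ = 0, ψ = 0 ↦ 1  ≥
φ = 0, ψ = 1/2 ↦ 1/2  <
φ = 0, ψ = 1 ↦ 0  <
φ = 1/2, ψ = 0 ↦ 1  ≥
φ = 1/2, ψ = 1/2 ↦ 1/2  <
φ = 1/2, ψ = 1 ↦ 0  <
φ = 1, ψ = 0 ↦ 1  ≥
φ = 1, ψ = 1/2 ↦ 1/2  <
φ = 1, ψ = 1 ↦ 0  <
So 3 of the 9 assignments meet the threshold.

3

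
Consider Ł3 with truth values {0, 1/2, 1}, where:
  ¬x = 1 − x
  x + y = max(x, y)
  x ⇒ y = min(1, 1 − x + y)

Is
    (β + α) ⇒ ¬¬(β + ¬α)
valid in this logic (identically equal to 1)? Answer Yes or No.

No

Counterexample: take α = 1, β = 0.
β + α = 0 + 1 = 1
¬α = ¬1 = 0
β + ¬α = 0 + 0 = 0
¬(β + ¬α) = ¬0 = 1
¬¬(β + ¬α) = ¬1 = 0
(β + α) ⇒ ¬¬(β + ¬α) = 1 ⇒ 0 = 0
This gives 0 ≠ 1.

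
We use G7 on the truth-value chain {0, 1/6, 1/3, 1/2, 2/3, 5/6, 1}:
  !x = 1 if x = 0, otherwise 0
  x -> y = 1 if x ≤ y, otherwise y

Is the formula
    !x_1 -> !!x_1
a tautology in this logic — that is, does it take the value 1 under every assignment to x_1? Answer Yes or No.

No

Counterexample: take x_1 = 0.
!x_1 = !0 = 1
!!x_1 = !1 = 0
!x_1 -> !!x_1 = 1 -> 0 = 0
This gives 0 ≠ 1.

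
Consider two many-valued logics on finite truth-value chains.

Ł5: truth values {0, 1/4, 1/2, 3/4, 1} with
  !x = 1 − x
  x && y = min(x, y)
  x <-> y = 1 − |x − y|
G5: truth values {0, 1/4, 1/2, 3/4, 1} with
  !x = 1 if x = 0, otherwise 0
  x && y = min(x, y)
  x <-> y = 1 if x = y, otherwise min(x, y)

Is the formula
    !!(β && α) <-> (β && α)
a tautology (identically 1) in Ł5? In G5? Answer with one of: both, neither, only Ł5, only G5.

only Ł5

In Ł5: every assignment gives 1 — tautology.
In G5: at α = 1/4, β = 1/4 the value is 1/4 — not a tautology.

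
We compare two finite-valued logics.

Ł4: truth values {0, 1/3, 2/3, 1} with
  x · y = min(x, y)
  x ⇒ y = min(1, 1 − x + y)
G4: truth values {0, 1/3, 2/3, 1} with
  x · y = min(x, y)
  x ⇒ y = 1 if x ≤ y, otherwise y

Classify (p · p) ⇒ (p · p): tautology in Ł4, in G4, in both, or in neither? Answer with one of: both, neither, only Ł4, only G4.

both

In Ł4: every assignment gives 1 — tautology.
In G4: every assignment gives 1 — tautology.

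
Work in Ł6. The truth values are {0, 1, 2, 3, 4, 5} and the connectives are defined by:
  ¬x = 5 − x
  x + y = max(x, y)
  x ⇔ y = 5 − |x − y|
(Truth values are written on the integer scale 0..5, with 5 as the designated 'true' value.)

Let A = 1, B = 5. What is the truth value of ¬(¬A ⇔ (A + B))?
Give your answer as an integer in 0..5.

¬A = ¬1 = 4
A + B = 1 + 5 = 5
¬A ⇔ (A + B) = 4 ⇔ 5 = 4
¬(¬A ⇔ (A + B)) = ¬4 = 1

1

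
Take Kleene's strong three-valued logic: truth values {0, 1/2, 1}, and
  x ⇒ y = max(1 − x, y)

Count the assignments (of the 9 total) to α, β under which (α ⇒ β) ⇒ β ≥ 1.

α = 0, β = 0 ↦ 0  <
α = 0, β = 1/2 ↦ 1/2  <
α = 0, β = 1 ↦ 1  ≥
α = 1/2, β = 0 ↦ 1/2  <
α = 1/2, β = 1/2 ↦ 1/2  <
α = 1/2, β = 1 ↦ 1  ≥
α = 1, β = 0 ↦ 1  ≥
α = 1, β = 1/2 ↦ 1/2  <
α = 1, β = 1 ↦ 1  ≥
So 4 of the 9 assignments meet the threshold.

4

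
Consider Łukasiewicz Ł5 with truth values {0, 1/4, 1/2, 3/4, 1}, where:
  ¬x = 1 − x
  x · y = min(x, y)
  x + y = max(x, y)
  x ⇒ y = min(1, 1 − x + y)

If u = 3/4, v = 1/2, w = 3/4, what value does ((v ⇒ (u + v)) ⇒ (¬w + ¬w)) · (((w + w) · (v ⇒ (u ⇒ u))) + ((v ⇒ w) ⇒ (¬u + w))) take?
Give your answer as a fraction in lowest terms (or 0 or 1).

u + v = 3/4 + 1/2 = 3/4
v ⇒ (u + v) = 1/2 ⇒ 3/4 = 1
¬w = ¬3/4 = 1/4
¬w = ¬3/4 = 1/4
¬w + ¬w = 1/4 + 1/4 = 1/4
(v ⇒ (u + v)) ⇒ (¬w + ¬w) = 1 ⇒ 1/4 = 1/4
w + w = 3/4 + 3/4 = 3/4
u ⇒ u = 3/4 ⇒ 3/4 = 1
v ⇒ (u ⇒ u) = 1/2 ⇒ 1 = 1
(w + w) · (v ⇒ (u ⇒ u)) = 3/4 · 1 = 3/4
v ⇒ w = 1/2 ⇒ 3/4 = 1
¬u = ¬3/4 = 1/4
¬u + w = 1/4 + 3/4 = 3/4
(v ⇒ w) ⇒ (¬u + w) = 1 ⇒ 3/4 = 3/4
((w + w) · (v ⇒ (u ⇒ u))) + ((v ⇒ w) ⇒ (¬u + w)) = 3/4 + 3/4 = 3/4
((v ⇒ (u + v)) ⇒ (¬w + ¬w)) · (((w + w) · (v ⇒ (u ⇒ u))) + ((v ⇒ w) ⇒ (¬u + w))) = 1/4 · 3/4 = 1/4

1/4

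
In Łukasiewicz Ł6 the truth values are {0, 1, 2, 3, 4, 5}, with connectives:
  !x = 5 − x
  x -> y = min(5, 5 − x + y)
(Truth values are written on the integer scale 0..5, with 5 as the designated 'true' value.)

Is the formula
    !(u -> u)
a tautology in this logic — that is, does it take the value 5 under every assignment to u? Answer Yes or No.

Counterexample: take u = 0.
u -> u = 0 -> 0 = 5
!(u -> u) = !5 = 0
This gives 0 ≠ 5.

No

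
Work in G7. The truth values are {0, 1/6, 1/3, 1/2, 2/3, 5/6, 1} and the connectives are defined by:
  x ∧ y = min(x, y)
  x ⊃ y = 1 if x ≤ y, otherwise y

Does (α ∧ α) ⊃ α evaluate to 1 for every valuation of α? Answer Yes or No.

Yes

α = 0 ↦ 1
α = 1/6 ↦ 1
α = 1/3 ↦ 1
α = 1/2 ↦ 1
α = 2/3 ↦ 1
α = 5/6 ↦ 1
α = 1 ↦ 1
Every assignment gives a value ≥ 1.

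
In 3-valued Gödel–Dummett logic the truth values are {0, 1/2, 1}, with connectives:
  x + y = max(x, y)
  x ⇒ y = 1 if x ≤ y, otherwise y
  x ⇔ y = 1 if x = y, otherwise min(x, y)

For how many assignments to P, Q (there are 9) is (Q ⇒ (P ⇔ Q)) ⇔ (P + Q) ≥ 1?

3

P = 0, Q = 0 ↦ 0  <
P = 0, Q = 1/2 ↦ 0  <
P = 0, Q = 1 ↦ 0  <
P = 1/2, Q = 0 ↦ 1/2  <
P = 1/2, Q = 1/2 ↦ 1/2  <
P = 1/2, Q = 1 ↦ 1/2  <
P = 1, Q = 0 ↦ 1  ≥
P = 1, Q = 1/2 ↦ 1  ≥
P = 1, Q = 1 ↦ 1  ≥
So 3 of the 9 assignments meet the threshold.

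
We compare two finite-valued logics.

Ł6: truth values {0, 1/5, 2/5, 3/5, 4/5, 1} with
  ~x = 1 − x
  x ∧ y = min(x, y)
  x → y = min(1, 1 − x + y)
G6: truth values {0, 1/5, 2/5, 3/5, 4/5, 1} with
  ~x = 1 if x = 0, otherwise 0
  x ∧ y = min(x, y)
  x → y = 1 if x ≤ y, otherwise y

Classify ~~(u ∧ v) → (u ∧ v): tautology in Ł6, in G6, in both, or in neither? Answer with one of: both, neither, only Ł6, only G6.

In Ł6: every assignment gives 1 — tautology.
In G6: at u = 1/5, v = 1/5 the value is 1/5 — not a tautology.

only Ł6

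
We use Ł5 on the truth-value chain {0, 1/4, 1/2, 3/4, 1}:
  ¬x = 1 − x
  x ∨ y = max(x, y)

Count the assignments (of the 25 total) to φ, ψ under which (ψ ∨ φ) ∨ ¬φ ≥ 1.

value 1: 13 assignments (counts)
value 3/4: 9 assignments
value 1/2: 3 assignments
So 13 of the 25 assignments meet the threshold.

13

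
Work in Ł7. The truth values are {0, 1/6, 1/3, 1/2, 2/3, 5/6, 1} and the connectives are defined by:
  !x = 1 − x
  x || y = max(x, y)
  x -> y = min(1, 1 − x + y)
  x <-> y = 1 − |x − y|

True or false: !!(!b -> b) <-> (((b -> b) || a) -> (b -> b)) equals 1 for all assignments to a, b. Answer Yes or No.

Counterexample: take a = 0, b = 0.
!b = !0 = 1
!b -> b = 1 -> 0 = 0
!(!b -> b) = !0 = 1
!!(!b -> b) = !1 = 0
b -> b = 0 -> 0 = 1
(b -> b) || a = 1 || 0 = 1
b -> b = 0 -> 0 = 1
((b -> b) || a) -> (b -> b) = 1 -> 1 = 1
!!(!b -> b) <-> (((b -> b) || a) -> (b -> b)) = 0 <-> 1 = 0
This gives 0 ≠ 1.

No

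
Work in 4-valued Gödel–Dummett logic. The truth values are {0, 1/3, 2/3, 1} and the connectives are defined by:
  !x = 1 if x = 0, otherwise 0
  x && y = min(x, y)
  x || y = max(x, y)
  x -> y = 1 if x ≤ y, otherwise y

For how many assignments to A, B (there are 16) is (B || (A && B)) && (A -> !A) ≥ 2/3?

A = 0, B = 0 ↦ 0  <
A = 0, B = 1/3 ↦ 1/3  <
A = 0, B = 2/3 ↦ 2/3  ≥
A = 0, B = 1 ↦ 1  ≥
A = 1/3, B = 0 ↦ 0  <
A = 1/3, B = 1/3 ↦ 0  <
A = 1/3, B = 2/3 ↦ 0  <
A = 1/3, B = 1 ↦ 0  <
A = 2/3, B = 0 ↦ 0  <
A = 2/3, B = 1/3 ↦ 0  <
A = 2/3, B = 2/3 ↦ 0  <
A = 2/3, B = 1 ↦ 0  <
A = 1, B = 0 ↦ 0  <
A = 1, B = 1/3 ↦ 0  <
A = 1, B = 2/3 ↦ 0  <
A = 1, B = 1 ↦ 0  <
So 2 of the 16 assignments meet the threshold.

2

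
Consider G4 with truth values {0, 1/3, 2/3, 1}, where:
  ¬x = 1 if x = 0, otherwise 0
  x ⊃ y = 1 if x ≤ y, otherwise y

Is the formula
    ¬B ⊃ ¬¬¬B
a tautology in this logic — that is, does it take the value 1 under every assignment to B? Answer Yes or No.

B = 0 ↦ 1
B = 1/3 ↦ 1
B = 2/3 ↦ 1
B = 1 ↦ 1
Every assignment gives a value ≥ 1.

Yes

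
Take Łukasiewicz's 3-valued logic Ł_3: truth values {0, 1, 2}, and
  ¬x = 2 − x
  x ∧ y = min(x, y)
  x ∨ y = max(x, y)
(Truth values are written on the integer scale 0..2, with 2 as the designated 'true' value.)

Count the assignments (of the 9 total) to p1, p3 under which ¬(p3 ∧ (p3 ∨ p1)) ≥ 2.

3

p1 = 0, p3 = 0 ↦ 2  ≥
p1 = 0, p3 = 1 ↦ 1  <
p1 = 0, p3 = 2 ↦ 0  <
p1 = 1, p3 = 0 ↦ 2  ≥
p1 = 1, p3 = 1 ↦ 1  <
p1 = 1, p3 = 2 ↦ 0  <
p1 = 2, p3 = 0 ↦ 2  ≥
p1 = 2, p3 = 1 ↦ 1  <
p1 = 2, p3 = 2 ↦ 0  <
So 3 of the 9 assignments meet the threshold.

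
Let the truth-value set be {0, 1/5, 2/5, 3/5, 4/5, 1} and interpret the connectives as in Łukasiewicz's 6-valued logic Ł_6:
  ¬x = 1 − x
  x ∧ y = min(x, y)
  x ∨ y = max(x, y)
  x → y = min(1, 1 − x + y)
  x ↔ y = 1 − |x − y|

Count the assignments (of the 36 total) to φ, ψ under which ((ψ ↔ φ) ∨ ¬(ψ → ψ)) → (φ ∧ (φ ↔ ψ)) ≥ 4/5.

value 1: 17 assignments (counts)
value 4/5: 7 assignments (counts)
value 3/5: 5 assignments
value 2/5: 4 assignments
value 1/5: 2 assignments
value 0: 1 assignment
So 24 of the 36 assignments meet the threshold.

24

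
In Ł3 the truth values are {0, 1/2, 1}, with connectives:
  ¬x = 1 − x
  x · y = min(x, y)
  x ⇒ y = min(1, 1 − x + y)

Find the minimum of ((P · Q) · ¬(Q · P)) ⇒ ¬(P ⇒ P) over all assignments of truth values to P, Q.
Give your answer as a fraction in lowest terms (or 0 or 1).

1/2

Take P = 1/2, Q = 1/2:
P · Q = 1/2 · 1/2 = 1/2
Q · P = 1/2 · 1/2 = 1/2
¬(Q · P) = ¬1/2 = 1/2
(P · Q) · ¬(Q · P) = 1/2 · 1/2 = 1/2
P ⇒ P = 1/2 ⇒ 1/2 = 1
¬(P ⇒ P) = ¬1 = 0
((P · Q) · ¬(Q · P)) ⇒ ¬(P ⇒ P) = 1/2 ⇒ 0 = 1/2
No assignment yields a value below 1/2, so this is the minimum.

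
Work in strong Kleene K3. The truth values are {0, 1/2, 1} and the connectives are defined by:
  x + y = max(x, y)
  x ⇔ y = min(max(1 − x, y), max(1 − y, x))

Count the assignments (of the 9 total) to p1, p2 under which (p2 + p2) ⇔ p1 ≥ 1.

p1 = 0, p2 = 0 ↦ 1  ≥
p1 = 0, p2 = 1/2 ↦ 1/2  <
p1 = 0, p2 = 1 ↦ 0  <
p1 = 1/2, p2 = 0 ↦ 1/2  <
p1 = 1/2, p2 = 1/2 ↦ 1/2  <
p1 = 1/2, p2 = 1 ↦ 1/2  <
p1 = 1, p2 = 0 ↦ 0  <
p1 = 1, p2 = 1/2 ↦ 1/2  <
p1 = 1, p2 = 1 ↦ 1  ≥
So 2 of the 9 assignments meet the threshold.

2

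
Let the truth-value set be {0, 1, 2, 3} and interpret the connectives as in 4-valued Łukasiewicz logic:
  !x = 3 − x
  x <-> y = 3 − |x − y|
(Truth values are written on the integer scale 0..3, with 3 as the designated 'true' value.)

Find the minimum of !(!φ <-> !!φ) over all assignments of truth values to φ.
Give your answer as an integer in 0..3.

1

Take φ = 1:
!φ = !1 = 2
!φ = !1 = 2
!!φ = !2 = 1
!φ <-> !!φ = 2 <-> 1 = 2
!(!φ <-> !!φ) = !2 = 1
No assignment yields a value below 1, so this is the minimum.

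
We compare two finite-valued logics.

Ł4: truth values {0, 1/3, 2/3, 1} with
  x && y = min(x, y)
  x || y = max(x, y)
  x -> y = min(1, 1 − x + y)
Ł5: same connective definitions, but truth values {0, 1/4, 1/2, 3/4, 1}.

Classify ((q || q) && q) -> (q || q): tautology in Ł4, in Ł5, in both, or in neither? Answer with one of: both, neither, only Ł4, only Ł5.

In Ł4: every assignment gives 1 — tautology.
In Ł5: every assignment gives 1 — tautology.

both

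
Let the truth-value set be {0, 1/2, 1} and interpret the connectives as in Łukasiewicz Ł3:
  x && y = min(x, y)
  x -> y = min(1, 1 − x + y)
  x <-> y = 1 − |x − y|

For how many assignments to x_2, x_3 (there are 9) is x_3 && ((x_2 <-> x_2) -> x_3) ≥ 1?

x_2 = 0, x_3 = 0 ↦ 0  <
x_2 = 0, x_3 = 1/2 ↦ 1/2  <
x_2 = 0, x_3 = 1 ↦ 1  ≥
x_2 = 1/2, x_3 = 0 ↦ 0  <
x_2 = 1/2, x_3 = 1/2 ↦ 1/2  <
x_2 = 1/2, x_3 = 1 ↦ 1  ≥
x_2 = 1, x_3 = 0 ↦ 0  <
x_2 = 1, x_3 = 1/2 ↦ 1/2  <
x_2 = 1, x_3 = 1 ↦ 1  ≥
So 3 of the 9 assignments meet the threshold.

3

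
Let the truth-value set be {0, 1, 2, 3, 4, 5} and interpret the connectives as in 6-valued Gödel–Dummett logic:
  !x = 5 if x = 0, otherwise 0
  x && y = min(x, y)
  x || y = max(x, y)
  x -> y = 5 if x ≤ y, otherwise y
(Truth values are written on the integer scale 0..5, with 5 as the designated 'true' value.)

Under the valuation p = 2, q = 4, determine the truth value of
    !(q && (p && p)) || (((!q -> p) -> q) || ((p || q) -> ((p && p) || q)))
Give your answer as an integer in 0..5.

p && p = 2 && 2 = 2
q && (p && p) = 4 && 2 = 2
!(q && (p && p)) = !2 = 0
!q = !4 = 0
!q -> p = 0 -> 2 = 5
(!q -> p) -> q = 5 -> 4 = 4
p || q = 2 || 4 = 4
p && p = 2 && 2 = 2
(p && p) || q = 2 || 4 = 4
(p || q) -> ((p && p) || q) = 4 -> 4 = 5
((!q -> p) -> q) || ((p || q) -> ((p && p) || q)) = 4 || 5 = 5
!(q && (p && p)) || (((!q -> p) -> q) || ((p || q) -> ((p && p) || q))) = 0 || 5 = 5

5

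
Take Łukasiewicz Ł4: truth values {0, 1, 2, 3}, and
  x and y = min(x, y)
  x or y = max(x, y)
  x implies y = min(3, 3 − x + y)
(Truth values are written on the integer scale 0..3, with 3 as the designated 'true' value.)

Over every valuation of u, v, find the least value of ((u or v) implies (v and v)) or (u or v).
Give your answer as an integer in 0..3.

2

Take u = 1, v = 0:
u or v = 1 or 0 = 1
v and v = 0 and 0 = 0
(u or v) implies (v and v) = 1 implies 0 = 2
u or v = 1 or 0 = 1
((u or v) implies (v and v)) or (u or v) = 2 or 1 = 2
No assignment yields a value below 2, so this is the minimum.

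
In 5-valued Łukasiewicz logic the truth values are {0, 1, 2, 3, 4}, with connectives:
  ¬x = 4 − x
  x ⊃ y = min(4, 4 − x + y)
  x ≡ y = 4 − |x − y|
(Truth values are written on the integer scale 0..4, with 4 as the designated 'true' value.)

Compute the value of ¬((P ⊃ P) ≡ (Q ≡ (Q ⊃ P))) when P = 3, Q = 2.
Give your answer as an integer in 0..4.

P ⊃ P = 3 ⊃ 3 = 4
Q ⊃ P = 2 ⊃ 3 = 4
Q ≡ (Q ⊃ P) = 2 ≡ 4 = 2
(P ⊃ P) ≡ (Q ≡ (Q ⊃ P)) = 4 ≡ 2 = 2
¬((P ⊃ P) ≡ (Q ≡ (Q ⊃ P))) = ¬2 = 2

2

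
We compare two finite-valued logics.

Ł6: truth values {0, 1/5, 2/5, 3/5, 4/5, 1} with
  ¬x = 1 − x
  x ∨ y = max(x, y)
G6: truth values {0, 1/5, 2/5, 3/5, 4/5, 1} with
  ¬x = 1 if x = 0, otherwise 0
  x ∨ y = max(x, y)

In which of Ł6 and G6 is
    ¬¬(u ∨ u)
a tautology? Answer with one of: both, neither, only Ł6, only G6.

In Ł6: at u = 0 the value is 0 — not a tautology.
In G6: at u = 0 the value is 0 — not a tautology.

neither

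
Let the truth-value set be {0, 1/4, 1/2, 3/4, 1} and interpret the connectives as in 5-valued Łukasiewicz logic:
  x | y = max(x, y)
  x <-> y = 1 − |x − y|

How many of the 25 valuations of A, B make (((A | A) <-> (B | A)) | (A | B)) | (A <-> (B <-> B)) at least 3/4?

value 1: 19 assignments (counts)
value 3/4: 5 assignments (counts)
value 1/2: 1 assignment
So 24 of the 25 assignments meet the threshold.

24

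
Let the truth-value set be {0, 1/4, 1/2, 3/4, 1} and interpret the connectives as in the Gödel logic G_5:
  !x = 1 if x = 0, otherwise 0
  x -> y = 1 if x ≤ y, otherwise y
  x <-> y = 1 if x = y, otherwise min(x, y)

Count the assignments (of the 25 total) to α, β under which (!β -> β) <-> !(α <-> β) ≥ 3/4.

5

value 1: 5 assignments (counts)
value 0: 20 assignments
So 5 of the 25 assignments meet the threshold.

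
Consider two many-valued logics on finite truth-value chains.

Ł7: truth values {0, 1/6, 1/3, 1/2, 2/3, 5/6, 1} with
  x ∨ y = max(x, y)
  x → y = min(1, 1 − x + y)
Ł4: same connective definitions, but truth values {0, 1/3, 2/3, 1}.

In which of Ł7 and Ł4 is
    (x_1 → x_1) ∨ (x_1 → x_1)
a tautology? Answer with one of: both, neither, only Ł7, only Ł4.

In Ł7: every assignment gives 1 — tautology.
In Ł4: every assignment gives 1 — tautology.

both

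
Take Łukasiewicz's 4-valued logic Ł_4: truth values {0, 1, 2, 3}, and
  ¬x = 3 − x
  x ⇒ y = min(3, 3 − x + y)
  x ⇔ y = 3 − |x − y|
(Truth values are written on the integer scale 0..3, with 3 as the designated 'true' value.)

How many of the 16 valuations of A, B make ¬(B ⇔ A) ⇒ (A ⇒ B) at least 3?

A = 0, B = 0 ↦ 3  ≥
A = 0, B = 1 ↦ 3  ≥
A = 0, B = 2 ↦ 3  ≥
A = 0, B = 3 ↦ 3  ≥
A = 1, B = 0 ↦ 3  ≥
A = 1, B = 1 ↦ 3  ≥
A = 1, B = 2 ↦ 3  ≥
A = 1, B = 3 ↦ 3  ≥
A = 2, B = 0 ↦ 2  <
A = 2, B = 1 ↦ 3  ≥
A = 2, B = 2 ↦ 3  ≥
A = 2, B = 3 ↦ 3  ≥
A = 3, B = 0 ↦ 0  <
A = 3, B = 1 ↦ 2  <
A = 3, B = 2 ↦ 3  ≥
A = 3, B = 3 ↦ 3  ≥
So 13 of the 16 assignments meet the threshold.

13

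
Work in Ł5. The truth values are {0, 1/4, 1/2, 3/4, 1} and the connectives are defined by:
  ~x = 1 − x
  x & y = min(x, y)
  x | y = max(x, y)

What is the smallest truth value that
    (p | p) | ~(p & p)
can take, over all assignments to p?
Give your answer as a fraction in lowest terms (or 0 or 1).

Take p = 1/2:
p | p = 1/2 | 1/2 = 1/2
p & p = 1/2 & 1/2 = 1/2
~(p & p) = ~1/2 = 1/2
(p | p) | ~(p & p) = 1/2 | 1/2 = 1/2
No assignment yields a value below 1/2, so this is the minimum.

1/2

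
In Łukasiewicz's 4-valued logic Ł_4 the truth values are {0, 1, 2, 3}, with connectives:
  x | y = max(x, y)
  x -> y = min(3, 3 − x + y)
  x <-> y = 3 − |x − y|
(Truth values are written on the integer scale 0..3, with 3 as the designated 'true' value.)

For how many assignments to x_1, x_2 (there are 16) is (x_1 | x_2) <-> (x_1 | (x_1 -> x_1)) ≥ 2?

x_1 = 0, x_2 = 0 ↦ 0  <
x_1 = 0, x_2 = 1 ↦ 1  <
x_1 = 0, x_2 = 2 ↦ 2  ≥
x_1 = 0, x_2 = 3 ↦ 3  ≥
x_1 = 1, x_2 = 0 ↦ 1  <
x_1 = 1, x_2 = 1 ↦ 1  <
x_1 = 1, x_2 = 2 ↦ 2  ≥
x_1 = 1, x_2 = 3 ↦ 3  ≥
x_1 = 2, x_2 = 0 ↦ 2  ≥
x_1 = 2, x_2 = 1 ↦ 2  ≥
x_1 = 2, x_2 = 2 ↦ 2  ≥
x_1 = 2, x_2 = 3 ↦ 3  ≥
x_1 = 3, x_2 = 0 ↦ 3  ≥
x_1 = 3, x_2 = 1 ↦ 3  ≥
x_1 = 3, x_2 = 2 ↦ 3  ≥
x_1 = 3, x_2 = 3 ↦ 3  ≥
So 12 of the 16 assignments meet the threshold.

12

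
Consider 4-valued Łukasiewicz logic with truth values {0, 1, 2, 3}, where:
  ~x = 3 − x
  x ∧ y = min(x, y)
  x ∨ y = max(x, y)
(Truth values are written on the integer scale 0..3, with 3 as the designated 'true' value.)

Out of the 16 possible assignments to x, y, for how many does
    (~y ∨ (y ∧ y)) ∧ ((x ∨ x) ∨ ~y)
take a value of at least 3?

5

x = 0, y = 0 ↦ 3  ≥
x = 0, y = 1 ↦ 2  <
x = 0, y = 2 ↦ 1  <
x = 0, y = 3 ↦ 0  <
x = 1, y = 0 ↦ 3  ≥
x = 1, y = 1 ↦ 2  <
x = 1, y = 2 ↦ 1  <
x = 1, y = 3 ↦ 1  <
x = 2, y = 0 ↦ 3  ≥
x = 2, y = 1 ↦ 2  <
x = 2, y = 2 ↦ 2  <
x = 2, y = 3 ↦ 2  <
x = 3, y = 0 ↦ 3  ≥
x = 3, y = 1 ↦ 2  <
x = 3, y = 2 ↦ 2  <
x = 3, y = 3 ↦ 3  ≥
So 5 of the 16 assignments meet the threshold.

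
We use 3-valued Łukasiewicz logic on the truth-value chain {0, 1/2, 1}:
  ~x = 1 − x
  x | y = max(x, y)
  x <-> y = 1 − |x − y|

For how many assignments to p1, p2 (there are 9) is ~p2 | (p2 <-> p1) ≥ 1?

5

p1 = 0, p2 = 0 ↦ 1  ≥
p1 = 0, p2 = 1/2 ↦ 1/2  <
p1 = 0, p2 = 1 ↦ 0  <
p1 = 1/2, p2 = 0 ↦ 1  ≥
p1 = 1/2, p2 = 1/2 ↦ 1  ≥
p1 = 1/2, p2 = 1 ↦ 1/2  <
p1 = 1, p2 = 0 ↦ 1  ≥
p1 = 1, p2 = 1/2 ↦ 1/2  <
p1 = 1, p2 = 1 ↦ 1  ≥
So 5 of the 9 assignments meet the threshold.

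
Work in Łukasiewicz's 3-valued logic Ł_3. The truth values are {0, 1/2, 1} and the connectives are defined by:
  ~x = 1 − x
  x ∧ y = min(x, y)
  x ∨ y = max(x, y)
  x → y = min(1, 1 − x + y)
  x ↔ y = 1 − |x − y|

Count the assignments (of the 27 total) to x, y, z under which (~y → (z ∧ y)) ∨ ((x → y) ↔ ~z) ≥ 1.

20

value 1: 20 assignments (counts)
value 1/2: 5 assignments
value 0: 2 assignments
So 20 of the 27 assignments meet the threshold.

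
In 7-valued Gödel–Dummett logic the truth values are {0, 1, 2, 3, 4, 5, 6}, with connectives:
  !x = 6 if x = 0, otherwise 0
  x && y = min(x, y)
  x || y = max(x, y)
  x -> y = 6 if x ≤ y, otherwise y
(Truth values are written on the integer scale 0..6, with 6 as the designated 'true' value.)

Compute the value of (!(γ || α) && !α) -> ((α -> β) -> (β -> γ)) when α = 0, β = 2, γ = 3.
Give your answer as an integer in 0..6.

6

γ || α = 3 || 0 = 3
!(γ || α) = !3 = 0
!α = !0 = 6
!(γ || α) && !α = 0 && 6 = 0
α -> β = 0 -> 2 = 6
β -> γ = 2 -> 3 = 6
(α -> β) -> (β -> γ) = 6 -> 6 = 6
(!(γ || α) && !α) -> ((α -> β) -> (β -> γ)) = 0 -> 6 = 6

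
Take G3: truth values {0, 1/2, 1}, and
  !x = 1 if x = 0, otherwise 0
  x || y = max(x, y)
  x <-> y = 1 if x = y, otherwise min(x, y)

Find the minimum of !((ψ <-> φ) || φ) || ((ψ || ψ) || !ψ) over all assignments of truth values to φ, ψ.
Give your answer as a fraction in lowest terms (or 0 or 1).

Take φ = 1/2, ψ = 1/2:
ψ <-> φ = 1/2 <-> 1/2 = 1
(ψ <-> φ) || φ = 1 || 1/2 = 1
!((ψ <-> φ) || φ) = !1 = 0
ψ || ψ = 1/2 || 1/2 = 1/2
!ψ = !1/2 = 0
(ψ || ψ) || !ψ = 1/2 || 0 = 1/2
!((ψ <-> φ) || φ) || ((ψ || ψ) || !ψ) = 0 || 1/2 = 1/2
No assignment yields a value below 1/2, so this is the minimum.

1/2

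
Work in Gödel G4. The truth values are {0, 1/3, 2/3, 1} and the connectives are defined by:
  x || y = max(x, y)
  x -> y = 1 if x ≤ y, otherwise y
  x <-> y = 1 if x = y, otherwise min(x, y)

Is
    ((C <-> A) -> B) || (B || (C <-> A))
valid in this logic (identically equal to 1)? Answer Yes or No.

Counterexample: take A = 1/3, B = 0, C = 2/3.
C <-> A = 2/3 <-> 1/3 = 1/3
(C <-> A) -> B = 1/3 -> 0 = 0
C <-> A = 2/3 <-> 1/3 = 1/3
B || (C <-> A) = 0 || 1/3 = 1/3
((C <-> A) -> B) || (B || (C <-> A)) = 0 || 1/3 = 1/3
This gives 1/3 ≠ 1.

No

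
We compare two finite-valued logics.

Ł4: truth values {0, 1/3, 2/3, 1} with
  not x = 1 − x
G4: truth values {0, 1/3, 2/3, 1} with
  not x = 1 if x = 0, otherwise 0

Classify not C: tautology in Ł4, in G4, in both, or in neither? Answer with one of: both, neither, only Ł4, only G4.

In Ł4: at C = 1/3 the value is 2/3 — not a tautology.
In G4: at C = 1/3 the value is 0 — not a tautology.

neither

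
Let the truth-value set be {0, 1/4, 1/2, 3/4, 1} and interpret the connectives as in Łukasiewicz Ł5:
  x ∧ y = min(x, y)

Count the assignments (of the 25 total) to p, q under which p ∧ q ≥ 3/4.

4

value 1: 1 assignment (counts)
value 3/4: 3 assignments (counts)
value 1/2: 5 assignments
value 1/4: 7 assignments
value 0: 9 assignments
So 4 of the 25 assignments meet the threshold.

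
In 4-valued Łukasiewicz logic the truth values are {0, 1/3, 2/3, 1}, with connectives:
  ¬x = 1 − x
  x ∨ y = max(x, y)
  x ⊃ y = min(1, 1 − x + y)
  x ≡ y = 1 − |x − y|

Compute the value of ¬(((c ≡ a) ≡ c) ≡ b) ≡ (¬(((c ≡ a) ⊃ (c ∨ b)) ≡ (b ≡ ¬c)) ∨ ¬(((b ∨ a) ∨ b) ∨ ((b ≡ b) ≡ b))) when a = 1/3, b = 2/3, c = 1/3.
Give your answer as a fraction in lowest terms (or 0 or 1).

c ≡ a = 1/3 ≡ 1/3 = 1
(c ≡ a) ≡ c = 1 ≡ 1/3 = 1/3
((c ≡ a) ≡ c) ≡ b = 1/3 ≡ 2/3 = 2/3
¬(((c ≡ a) ≡ c) ≡ b) = ¬2/3 = 1/3
c ≡ a = 1/3 ≡ 1/3 = 1
c ∨ b = 1/3 ∨ 2/3 = 2/3
(c ≡ a) ⊃ (c ∨ b) = 1 ⊃ 2/3 = 2/3
¬c = ¬1/3 = 2/3
b ≡ ¬c = 2/3 ≡ 2/3 = 1
((c ≡ a) ⊃ (c ∨ b)) ≡ (b ≡ ¬c) = 2/3 ≡ 1 = 2/3
¬(((c ≡ a) ⊃ (c ∨ b)) ≡ (b ≡ ¬c)) = ¬2/3 = 1/3
b ∨ a = 2/3 ∨ 1/3 = 2/3
(b ∨ a) ∨ b = 2/3 ∨ 2/3 = 2/3
b ≡ b = 2/3 ≡ 2/3 = 1
(b ≡ b) ≡ b = 1 ≡ 2/3 = 2/3
((b ∨ a) ∨ b) ∨ ((b ≡ b) ≡ b) = 2/3 ∨ 2/3 = 2/3
¬(((b ∨ a) ∨ b) ∨ ((b ≡ b) ≡ b)) = ¬2/3 = 1/3
¬(((c ≡ a) ⊃ (c ∨ b)) ≡ (b ≡ ¬c)) ∨ ¬(((b ∨ a) ∨ b) ∨ ((b ≡ b) ≡ b)) = 1/3 ∨ 1/3 = 1/3
¬(((c ≡ a) ≡ c) ≡ b) ≡ (¬(((c ≡ a) ⊃ (c ∨ b)) ≡ (b ≡ ¬c)) ∨ ¬(((b ∨ a) ∨ b) ∨ ((b ≡ b) ≡ b))) = 1/3 ≡ 1/3 = 1

1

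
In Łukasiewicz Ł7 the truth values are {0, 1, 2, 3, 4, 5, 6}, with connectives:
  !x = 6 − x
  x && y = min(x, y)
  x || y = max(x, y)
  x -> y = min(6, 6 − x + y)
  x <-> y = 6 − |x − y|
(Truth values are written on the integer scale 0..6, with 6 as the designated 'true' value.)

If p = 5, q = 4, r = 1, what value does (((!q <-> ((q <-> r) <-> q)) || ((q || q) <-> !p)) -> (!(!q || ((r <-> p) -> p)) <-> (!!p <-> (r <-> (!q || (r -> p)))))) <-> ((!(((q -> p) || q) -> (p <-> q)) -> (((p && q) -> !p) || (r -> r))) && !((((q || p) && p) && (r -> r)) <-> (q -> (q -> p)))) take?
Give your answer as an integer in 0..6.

1

!q = !4 = 2
q <-> r = 4 <-> 1 = 3
(q <-> r) <-> q = 3 <-> 4 = 5
!q <-> ((q <-> r) <-> q) = 2 <-> 5 = 3
q || q = 4 || 4 = 4
!p = !5 = 1
(q || q) <-> !p = 4 <-> 1 = 3
(!q <-> ((q <-> r) <-> q)) || ((q || q) <-> !p) = 3 || 3 = 3
!q = !4 = 2
r <-> p = 1 <-> 5 = 2
(r <-> p) -> p = 2 -> 5 = 6
!q || ((r <-> p) -> p) = 2 || 6 = 6
!(!q || ((r <-> p) -> p)) = !6 = 0
!p = !5 = 1
!!p = !1 = 5
!q = !4 = 2
r -> p = 1 -> 5 = 6
!q || (r -> p) = 2 || 6 = 6
r <-> (!q || (r -> p)) = 1 <-> 6 = 1
!!p <-> (r <-> (!q || (r -> p))) = 5 <-> 1 = 2
!(!q || ((r <-> p) -> p)) <-> (!!p <-> (r <-> (!q || (r -> p)))) = 0 <-> 2 = 4
((!q <-> ((q <-> r) <-> q)) || ((q || q) <-> !p)) -> (!(!q || ((r <-> p) -> p)) <-> (!!p <-> (r <-> (!q || (r -> p))))) = 3 -> 4 = 6
q -> p = 4 -> 5 = 6
(q -> p) || q = 6 || 4 = 6
p <-> q = 5 <-> 4 = 5
((q -> p) || q) -> (p <-> q) = 6 -> 5 = 5
!(((q -> p) || q) -> (p <-> q)) = !5 = 1
p && q = 5 && 4 = 4
!p = !5 = 1
(p && q) -> !p = 4 -> 1 = 3
r -> r = 1 -> 1 = 6
((p && q) -> !p) || (r -> r) = 3 || 6 = 6
!(((q -> p) || q) -> (p <-> q)) -> (((p && q) -> !p) || (r -> r)) = 1 -> 6 = 6
q || p = 4 || 5 = 5
(q || p) && p = 5 && 5 = 5
r -> r = 1 -> 1 = 6
((q || p) && p) && (r -> r) = 5 && 6 = 5
q -> p = 4 -> 5 = 6
q -> (q -> p) = 4 -> 6 = 6
(((q || p) && p) && (r -> r)) <-> (q -> (q -> p)) = 5 <-> 6 = 5
!((((q || p) && p) && (r -> r)) <-> (q -> (q -> p))) = !5 = 1
(!(((q -> p) || q) -> (p <-> q)) -> (((p && q) -> !p) || (r -> r))) && !((((q || p) && p) && (r -> r)) <-> (q -> (q -> p))) = 6 && 1 = 1
(((!q <-> ((q <-> r) <-> q)) || ((q || q) <-> !p)) -> (!(!q || ((r <-> p) -> p)) <-> (!!p <-> (r <-> (!q || (r -> p)))))) <-> ((!(((q -> p) || q) -> (p <-> q)) -> (((p && q) -> !p) || (r -> r))) && !((((q || p) && p) && (r -> r)) <-> (q -> (q -> p)))) = 6 <-> 1 = 1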